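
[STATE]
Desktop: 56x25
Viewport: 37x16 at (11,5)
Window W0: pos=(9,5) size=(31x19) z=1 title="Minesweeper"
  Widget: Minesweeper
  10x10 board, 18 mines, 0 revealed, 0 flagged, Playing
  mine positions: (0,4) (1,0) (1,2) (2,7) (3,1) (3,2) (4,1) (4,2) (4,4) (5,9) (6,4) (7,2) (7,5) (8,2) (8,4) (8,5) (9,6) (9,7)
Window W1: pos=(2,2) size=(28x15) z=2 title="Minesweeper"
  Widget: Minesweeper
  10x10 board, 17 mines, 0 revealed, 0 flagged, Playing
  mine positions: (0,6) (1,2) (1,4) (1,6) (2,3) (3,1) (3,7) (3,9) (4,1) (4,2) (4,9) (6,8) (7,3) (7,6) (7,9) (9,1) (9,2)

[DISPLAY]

■■                ┃━━━━━━━━━┓        
■■                ┃         ┃        
■■                ┃─────────┨        
■■                ┃         ┃        
■■                ┃         ┃        
■■                ┃         ┃        
■■                ┃         ┃        
■■                ┃         ┃        
■■                ┃         ┃        
■■                ┃         ┃        
                  ┃         ┃        
━━━━━━━━━━━━━━━━━━┛         ┃        
■■■■■■■■■                   ┃        
                            ┃        
                            ┃        
                            ┃        


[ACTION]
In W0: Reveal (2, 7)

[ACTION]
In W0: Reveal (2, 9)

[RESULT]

■■                ┃━━━━━━━━━┓        
■■                ┃         ┃        
■■                ┃─────────┨        
■■                ┃         ┃        
■■                ┃         ┃        
■■                ┃         ┃        
■■                ┃         ┃        
■■                ┃         ┃        
■■                ┃         ┃        
■■                ┃         ┃        
                  ┃         ┃        
━━━━━━━━━━━━━━━━━━┛         ┃        
■■■■■✹✹■■                   ┃        
                            ┃        
                            ┃        
                            ┃        


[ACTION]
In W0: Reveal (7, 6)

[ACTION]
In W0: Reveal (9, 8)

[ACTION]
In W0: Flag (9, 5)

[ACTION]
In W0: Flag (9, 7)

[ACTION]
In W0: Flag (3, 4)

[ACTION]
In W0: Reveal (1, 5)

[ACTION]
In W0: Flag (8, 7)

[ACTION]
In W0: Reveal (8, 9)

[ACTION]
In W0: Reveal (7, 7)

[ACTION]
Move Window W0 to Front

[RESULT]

━━━━━━━━━━━━━━━━━━━━━━━━━━━━┓        
Minesweeper                 ┃        
────────────────────────────┨        
■■■✹■■■■■                   ┃        
■✹■■■■■■■                   ┃        
■■■■■■✹■■                   ┃        
✹✹■■■■■■■                   ┃        
✹✹■✹■■■■■                   ┃        
■■■■■■■■✹                   ┃        
■■■✹■■■■■                   ┃        
■✹■■✹■■■■                   ┃        
■✹■✹✹■■■■                   ┃        
■■■■■✹✹■■                   ┃        
                            ┃        
                            ┃        
                            ┃        


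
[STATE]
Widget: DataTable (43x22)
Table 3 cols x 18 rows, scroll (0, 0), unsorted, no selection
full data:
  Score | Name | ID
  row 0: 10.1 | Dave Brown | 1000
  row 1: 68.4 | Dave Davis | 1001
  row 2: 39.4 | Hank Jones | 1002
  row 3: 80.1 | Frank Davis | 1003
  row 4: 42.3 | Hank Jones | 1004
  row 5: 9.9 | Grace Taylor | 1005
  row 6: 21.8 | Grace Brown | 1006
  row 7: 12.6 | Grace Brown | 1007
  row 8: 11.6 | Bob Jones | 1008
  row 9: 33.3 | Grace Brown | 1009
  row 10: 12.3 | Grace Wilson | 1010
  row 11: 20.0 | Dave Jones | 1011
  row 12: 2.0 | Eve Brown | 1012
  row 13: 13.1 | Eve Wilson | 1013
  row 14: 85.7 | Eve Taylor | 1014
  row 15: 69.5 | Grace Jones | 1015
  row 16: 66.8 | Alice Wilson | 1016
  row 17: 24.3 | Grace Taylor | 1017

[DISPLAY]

Score│Name        │ID                      
─────┼────────────┼────                    
10.1 │Dave Brown  │1000                    
68.4 │Dave Davis  │1001                    
39.4 │Hank Jones  │1002                    
80.1 │Frank Davis │1003                    
42.3 │Hank Jones  │1004                    
9.9  │Grace Taylor│1005                    
21.8 │Grace Brown │1006                    
12.6 │Grace Brown │1007                    
11.6 │Bob Jones   │1008                    
33.3 │Grace Brown │1009                    
12.3 │Grace Wilson│1010                    
20.0 │Dave Jones  │1011                    
2.0  │Eve Brown   │1012                    
13.1 │Eve Wilson  │1013                    
85.7 │Eve Taylor  │1014                    
69.5 │Grace Jones │1015                    
66.8 │Alice Wilson│1016                    
24.3 │Grace Taylor│1017                    
                                           
                                           


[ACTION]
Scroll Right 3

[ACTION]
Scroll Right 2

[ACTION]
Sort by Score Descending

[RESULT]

Scor▼│Name        │ID                      
─────┼────────────┼────                    
85.7 │Eve Taylor  │1014                    
80.1 │Frank Davis │1003                    
69.5 │Grace Jones │1015                    
68.4 │Dave Davis  │1001                    
66.8 │Alice Wilson│1016                    
42.3 │Hank Jones  │1004                    
39.4 │Hank Jones  │1002                    
33.3 │Grace Brown │1009                    
24.3 │Grace Taylor│1017                    
21.8 │Grace Brown │1006                    
20.0 │Dave Jones  │1011                    
13.1 │Eve Wilson  │1013                    
12.6 │Grace Brown │1007                    
12.3 │Grace Wilson│1010                    
11.6 │Bob Jones   │1008                    
10.1 │Dave Brown  │1000                    
9.9  │Grace Taylor│1005                    
2.0  │Eve Brown   │1012                    
                                           
                                           


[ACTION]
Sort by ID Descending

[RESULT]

Score│Name        │ID ▼                    
─────┼────────────┼────                    
24.3 │Grace Taylor│1017                    
66.8 │Alice Wilson│1016                    
69.5 │Grace Jones │1015                    
85.7 │Eve Taylor  │1014                    
13.1 │Eve Wilson  │1013                    
2.0  │Eve Brown   │1012                    
20.0 │Dave Jones  │1011                    
12.3 │Grace Wilson│1010                    
33.3 │Grace Brown │1009                    
11.6 │Bob Jones   │1008                    
12.6 │Grace Brown │1007                    
21.8 │Grace Brown │1006                    
9.9  │Grace Taylor│1005                    
42.3 │Hank Jones  │1004                    
80.1 │Frank Davis │1003                    
39.4 │Hank Jones  │1002                    
68.4 │Dave Davis  │1001                    
10.1 │Dave Brown  │1000                    
                                           
                                           


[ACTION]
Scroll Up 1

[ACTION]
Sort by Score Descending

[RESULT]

Scor▼│Name        │ID                      
─────┼────────────┼────                    
85.7 │Eve Taylor  │1014                    
80.1 │Frank Davis │1003                    
69.5 │Grace Jones │1015                    
68.4 │Dave Davis  │1001                    
66.8 │Alice Wilson│1016                    
42.3 │Hank Jones  │1004                    
39.4 │Hank Jones  │1002                    
33.3 │Grace Brown │1009                    
24.3 │Grace Taylor│1017                    
21.8 │Grace Brown │1006                    
20.0 │Dave Jones  │1011                    
13.1 │Eve Wilson  │1013                    
12.6 │Grace Brown │1007                    
12.3 │Grace Wilson│1010                    
11.6 │Bob Jones   │1008                    
10.1 │Dave Brown  │1000                    
9.9  │Grace Taylor│1005                    
2.0  │Eve Brown   │1012                    
                                           
                                           


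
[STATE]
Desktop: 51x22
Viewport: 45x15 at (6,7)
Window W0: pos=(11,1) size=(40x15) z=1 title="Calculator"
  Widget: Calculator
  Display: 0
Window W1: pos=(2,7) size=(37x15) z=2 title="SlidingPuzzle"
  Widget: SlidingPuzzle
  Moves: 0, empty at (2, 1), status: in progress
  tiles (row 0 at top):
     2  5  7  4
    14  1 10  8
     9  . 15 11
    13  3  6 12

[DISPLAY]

━━━━━━━━━━━━━━━━━━━━━━━━━━━━━━━━┓           ┃
idingPuzzle                     ┃           ┃
────────────────────────────────┨           ┃
──┬────┬────┬────┐              ┃           ┃
2 │  5 │  7 │  4 │              ┃           ┃
──┼────┼────┼────┤              ┃           ┃
4 │  1 │ 10 │  8 │              ┃           ┃
──┼────┼────┼────┤              ┃           ┃
9 │    │ 15 │ 11 │              ┃━━━━━━━━━━━┛
──┼────┼────┼────┤              ┃            
3 │  3 │  6 │ 12 │              ┃            
──┴────┴────┴────┘              ┃            
es: 0                           ┃            
                                ┃            
━━━━━━━━━━━━━━━━━━━━━━━━━━━━━━━━┛            


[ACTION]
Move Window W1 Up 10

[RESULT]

──┼────┼────┼────┤              ┃           ┃
9 │    │ 15 │ 11 │              ┃           ┃
──┼────┼────┼────┤              ┃           ┃
3 │  3 │  6 │ 12 │              ┃           ┃
──┴────┴────┴────┘              ┃           ┃
es: 0                           ┃           ┃
                                ┃           ┃
━━━━━━━━━━━━━━━━━━━━━━━━━━━━━━━━┛           ┃
     ┗━━━━━━━━━━━━━━━━━━━━━━━━━━━━━━━━━━━━━━┛
                                             
                                             
                                             
                                             
                                             
                                             


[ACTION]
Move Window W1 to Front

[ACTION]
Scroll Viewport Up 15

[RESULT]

━━━━━━━━━━━━━━━━━━━━━━━━━━━━━━━━┓            
idingPuzzle                     ┃━━━━━━━━━━━┓
────────────────────────────────┨           ┃
──┬────┬────┬────┐              ┃───────────┨
2 │  5 │  7 │  4 │              ┃          0┃
──┼────┼────┼────┤              ┃           ┃
4 │  1 │ 10 │  8 │              ┃           ┃
──┼────┼────┼────┤              ┃           ┃
9 │    │ 15 │ 11 │              ┃           ┃
──┼────┼────┼────┤              ┃           ┃
3 │  3 │  6 │ 12 │              ┃           ┃
──┴────┴────┴────┘              ┃           ┃
es: 0                           ┃           ┃
                                ┃           ┃
━━━━━━━━━━━━━━━━━━━━━━━━━━━━━━━━┛           ┃


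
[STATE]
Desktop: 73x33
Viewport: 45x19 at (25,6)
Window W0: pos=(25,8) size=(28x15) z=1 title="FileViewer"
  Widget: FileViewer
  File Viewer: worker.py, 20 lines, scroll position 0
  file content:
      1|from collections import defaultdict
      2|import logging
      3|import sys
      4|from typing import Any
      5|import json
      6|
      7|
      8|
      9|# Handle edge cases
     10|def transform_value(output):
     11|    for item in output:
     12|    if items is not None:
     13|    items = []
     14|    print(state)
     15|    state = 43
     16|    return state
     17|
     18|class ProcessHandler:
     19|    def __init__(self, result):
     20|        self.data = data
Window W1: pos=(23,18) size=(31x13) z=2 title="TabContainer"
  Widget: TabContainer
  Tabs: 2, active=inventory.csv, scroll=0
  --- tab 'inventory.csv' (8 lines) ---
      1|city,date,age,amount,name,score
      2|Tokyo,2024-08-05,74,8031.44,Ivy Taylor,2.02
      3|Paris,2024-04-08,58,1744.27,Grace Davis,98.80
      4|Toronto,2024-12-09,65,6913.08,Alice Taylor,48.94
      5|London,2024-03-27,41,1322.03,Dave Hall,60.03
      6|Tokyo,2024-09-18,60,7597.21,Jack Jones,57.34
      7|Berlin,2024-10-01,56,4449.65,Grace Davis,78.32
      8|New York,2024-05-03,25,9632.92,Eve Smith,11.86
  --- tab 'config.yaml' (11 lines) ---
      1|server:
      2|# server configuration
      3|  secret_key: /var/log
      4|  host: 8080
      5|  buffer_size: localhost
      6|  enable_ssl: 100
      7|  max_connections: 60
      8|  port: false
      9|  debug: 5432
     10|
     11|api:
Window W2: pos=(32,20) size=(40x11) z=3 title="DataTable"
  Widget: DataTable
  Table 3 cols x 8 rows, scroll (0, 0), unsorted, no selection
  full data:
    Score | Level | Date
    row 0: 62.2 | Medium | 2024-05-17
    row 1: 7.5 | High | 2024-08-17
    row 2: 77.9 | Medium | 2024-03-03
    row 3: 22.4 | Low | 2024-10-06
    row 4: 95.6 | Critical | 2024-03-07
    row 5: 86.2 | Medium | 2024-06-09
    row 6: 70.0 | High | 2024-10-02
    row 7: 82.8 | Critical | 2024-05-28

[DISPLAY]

                                             
                                             
┏━━━━━━━━━━━━━━━━━━━━━━━━━━┓                 
┃ FileViewer               ┃                 
┠──────────────────────────┨                 
┃from collections import d▲┃                 
┃import logging           █┃                 
┃import sys               ░┃                 
┃from typing import Any   ░┃                 
┃import json              ░┃                 
┃                         ░┃                 
┃                         ░┃                 
━━━━━━━━━━━━━━━━━━━━━━━━━━━━┓                
TabContainer                ┃                
───────┏━━━━━━━━━━━━━━━━━━━━━━━━━━━━━━━━━━━━━
invento┃ DataTable                           
───────┠─────────────────────────────────────
ity,dat┃Score│Level   │Date                  
okyo,20┃─────┼────────┼──────────            


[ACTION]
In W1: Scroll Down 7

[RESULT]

                                             
                                             
┏━━━━━━━━━━━━━━━━━━━━━━━━━━┓                 
┃ FileViewer               ┃                 
┠──────────────────────────┨                 
┃from collections import d▲┃                 
┃import logging           █┃                 
┃import sys               ░┃                 
┃from typing import Any   ░┃                 
┃import json              ░┃                 
┃                         ░┃                 
┃                         ░┃                 
━━━━━━━━━━━━━━━━━━━━━━━━━━━━┓                
TabContainer                ┃                
───────┏━━━━━━━━━━━━━━━━━━━━━━━━━━━━━━━━━━━━━
invento┃ DataTable                           
───────┠─────────────────────────────────────
ew York┃Score│Level   │Date                  
       ┃─────┼────────┼──────────            


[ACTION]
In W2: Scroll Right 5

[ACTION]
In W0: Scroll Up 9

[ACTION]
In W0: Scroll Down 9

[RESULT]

                                             
                                             
┏━━━━━━━━━━━━━━━━━━━━━━━━━━┓                 
┃ FileViewer               ┃                 
┠──────────────────────────┨                 
┃def transform_value(outpu▲┃                 
┃    for item in output:  ░┃                 
┃    if items is not None:░┃                 
┃    items = []           ░┃                 
┃    print(state)         ░┃                 
┃    state = 43           ░┃                 
┃    return state         ░┃                 
━━━━━━━━━━━━━━━━━━━━━━━━━━━━┓                
TabContainer                ┃                
───────┏━━━━━━━━━━━━━━━━━━━━━━━━━━━━━━━━━━━━━
invento┃ DataTable                           
───────┠─────────────────────────────────────
ew York┃Score│Level   │Date                  
       ┃─────┼────────┼──────────            


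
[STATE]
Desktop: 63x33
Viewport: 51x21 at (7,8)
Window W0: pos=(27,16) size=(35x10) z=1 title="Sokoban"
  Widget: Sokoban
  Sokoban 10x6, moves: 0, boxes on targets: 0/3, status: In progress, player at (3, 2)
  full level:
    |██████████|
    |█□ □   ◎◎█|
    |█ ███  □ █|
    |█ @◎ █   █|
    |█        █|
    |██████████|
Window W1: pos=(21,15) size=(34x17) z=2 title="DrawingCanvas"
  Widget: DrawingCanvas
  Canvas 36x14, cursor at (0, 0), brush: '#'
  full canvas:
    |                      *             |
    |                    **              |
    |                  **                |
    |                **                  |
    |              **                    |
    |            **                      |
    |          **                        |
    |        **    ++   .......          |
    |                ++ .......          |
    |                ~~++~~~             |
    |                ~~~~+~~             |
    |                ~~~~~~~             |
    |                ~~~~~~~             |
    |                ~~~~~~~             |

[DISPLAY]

                                                   
                                                   
                                                   
                                                   
                                                   
                                                   
                                                   
              ┏━━━━━━━━━━━━━━━━━━━━━━━━━━━━━━━━┓   
              ┃ DrawingCanvas                  ┃━━━
              ┠────────────────────────────────┨   
              ┃+                     *         ┃───
              ┃                    **          ┃   
              ┃                  **            ┃   
              ┃                **              ┃   
              ┃              **                ┃   
              ┃            **                  ┃   
              ┃          **                    ┃   
              ┃        **    ++   .......      ┃━━━
              ┃                ++ .......      ┃   
              ┃                ~~++~~~         ┃   
              ┃                ~~~~+~~         ┃   


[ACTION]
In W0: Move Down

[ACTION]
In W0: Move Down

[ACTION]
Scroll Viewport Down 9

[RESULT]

                                                   
                                                   
                                                   
              ┏━━━━━━━━━━━━━━━━━━━━━━━━━━━━━━━━┓   
              ┃ DrawingCanvas                  ┃━━━
              ┠────────────────────────────────┨   
              ┃+                     *         ┃───
              ┃                    **          ┃   
              ┃                  **            ┃   
              ┃                **              ┃   
              ┃              **                ┃   
              ┃            **                  ┃   
              ┃          **                    ┃   
              ┃        **    ++   .......      ┃━━━
              ┃                ++ .......      ┃   
              ┃                ~~++~~~         ┃   
              ┃                ~~~~+~~         ┃   
              ┃                ~~~~~~~         ┃   
              ┃                ~~~~~~~         ┃   
              ┗━━━━━━━━━━━━━━━━━━━━━━━━━━━━━━━━┛   
                                                   


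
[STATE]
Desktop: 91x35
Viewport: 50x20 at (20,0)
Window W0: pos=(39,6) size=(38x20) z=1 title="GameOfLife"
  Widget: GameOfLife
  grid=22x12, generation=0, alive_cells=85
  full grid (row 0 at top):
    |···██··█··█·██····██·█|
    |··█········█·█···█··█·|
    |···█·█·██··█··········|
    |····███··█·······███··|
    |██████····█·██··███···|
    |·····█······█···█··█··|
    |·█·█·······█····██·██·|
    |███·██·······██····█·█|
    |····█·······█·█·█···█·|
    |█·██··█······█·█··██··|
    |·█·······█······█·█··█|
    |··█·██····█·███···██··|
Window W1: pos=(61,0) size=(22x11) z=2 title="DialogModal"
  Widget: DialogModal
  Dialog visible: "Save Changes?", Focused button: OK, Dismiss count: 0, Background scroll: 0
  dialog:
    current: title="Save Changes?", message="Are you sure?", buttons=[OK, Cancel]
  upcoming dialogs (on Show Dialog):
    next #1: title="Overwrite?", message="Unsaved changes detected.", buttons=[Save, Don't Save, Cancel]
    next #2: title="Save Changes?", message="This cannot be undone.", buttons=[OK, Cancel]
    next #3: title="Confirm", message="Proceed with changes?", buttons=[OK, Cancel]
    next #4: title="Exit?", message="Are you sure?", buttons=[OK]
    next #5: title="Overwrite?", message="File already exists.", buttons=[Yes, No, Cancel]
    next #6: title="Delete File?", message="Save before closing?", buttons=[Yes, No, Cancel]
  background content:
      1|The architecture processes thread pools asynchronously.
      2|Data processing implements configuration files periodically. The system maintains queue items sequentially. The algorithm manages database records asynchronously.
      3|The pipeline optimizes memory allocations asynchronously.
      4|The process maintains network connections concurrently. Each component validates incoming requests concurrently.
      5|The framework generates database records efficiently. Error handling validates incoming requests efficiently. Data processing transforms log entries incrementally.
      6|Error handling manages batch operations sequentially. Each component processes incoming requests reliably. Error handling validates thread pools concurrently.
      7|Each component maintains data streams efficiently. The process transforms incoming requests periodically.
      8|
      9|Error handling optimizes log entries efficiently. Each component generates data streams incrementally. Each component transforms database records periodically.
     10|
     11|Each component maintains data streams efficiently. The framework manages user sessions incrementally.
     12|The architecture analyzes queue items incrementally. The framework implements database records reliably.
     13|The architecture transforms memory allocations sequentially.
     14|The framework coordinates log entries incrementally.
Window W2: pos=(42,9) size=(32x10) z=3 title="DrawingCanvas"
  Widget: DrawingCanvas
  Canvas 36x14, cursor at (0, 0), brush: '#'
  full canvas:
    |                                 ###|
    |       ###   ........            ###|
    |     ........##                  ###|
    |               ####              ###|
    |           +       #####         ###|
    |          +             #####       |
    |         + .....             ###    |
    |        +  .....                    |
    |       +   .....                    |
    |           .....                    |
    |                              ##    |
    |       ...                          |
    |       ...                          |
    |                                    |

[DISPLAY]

                                         ┏━━━━━━━━
                                         ┃ DialogM
                                         ┠────────
                                         ┃The arch
                                         ┃Da┌─────
                                         ┃Th│Save 
                   ┏━━━━━━━━━━━━━━━━━━━━━┃Th│Are y
                   ┃ GameOfLife          ┃Th│[OK] 
                   ┠─────────────────────┃Er└─────
                   ┃Ge┏━━━━━━━━━━━━━━━━━━━━━━━━━━━
                   ┃··┃ DrawingCanvas             
                   ┃··┠───────────────────────────
                   ┃··┃+                          
                   ┃··┃       ###   ........      
                   ┃██┃     ........##            
                   ┃··┃               ####        
                   ┃·█┃           +       #####   
                   ┃██┃          +             ###
                   ┃··┗━━━━━━━━━━━━━━━━━━━━━━━━━━━
                   ┃█·██··█······█·█··██··        


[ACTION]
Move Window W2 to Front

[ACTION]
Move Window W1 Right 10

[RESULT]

                                                 ┏
                                                 ┃
                                                 ┠
                                                 ┃
                                                 ┃
                                                 ┃
                   ┏━━━━━━━━━━━━━━━━━━━━━━━━━━━━━┃
                   ┃ GameOfLife                  ┃
                   ┠─────────────────────────────┃
                   ┃Ge┏━━━━━━━━━━━━━━━━━━━━━━━━━━━
                   ┃··┃ DrawingCanvas             
                   ┃··┠───────────────────────────
                   ┃··┃+                          
                   ┃··┃       ###   ........      
                   ┃██┃     ........##            
                   ┃··┃               ####        
                   ┃·█┃           +       #####   
                   ┃██┃          +             ###
                   ┃··┗━━━━━━━━━━━━━━━━━━━━━━━━━━━
                   ┃█·██··█······█·█··██··        


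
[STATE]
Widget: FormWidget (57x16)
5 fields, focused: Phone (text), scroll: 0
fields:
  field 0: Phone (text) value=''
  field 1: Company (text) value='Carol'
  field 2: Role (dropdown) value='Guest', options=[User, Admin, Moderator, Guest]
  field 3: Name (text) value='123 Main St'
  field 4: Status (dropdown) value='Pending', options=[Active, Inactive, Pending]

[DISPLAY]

> Phone:      [                                         ]
  Company:    [Carol                                    ]
  Role:       [Guest                                   ▼]
  Name:       [123 Main St                              ]
  Status:     [Pending                                 ▼]
                                                         
                                                         
                                                         
                                                         
                                                         
                                                         
                                                         
                                                         
                                                         
                                                         
                                                         


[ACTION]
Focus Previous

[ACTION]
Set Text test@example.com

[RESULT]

  Phone:      [                                         ]
  Company:    [Carol                                    ]
  Role:       [Guest                                   ▼]
  Name:       [123 Main St                              ]
> Status:     [Pending                                 ▼]
                                                         
                                                         
                                                         
                                                         
                                                         
                                                         
                                                         
                                                         
                                                         
                                                         
                                                         


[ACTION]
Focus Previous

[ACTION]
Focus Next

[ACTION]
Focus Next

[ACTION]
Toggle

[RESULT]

> Phone:      [                                         ]
  Company:    [Carol                                    ]
  Role:       [Guest                                   ▼]
  Name:       [123 Main St                              ]
  Status:     [Pending                                 ▼]
                                                         
                                                         
                                                         
                                                         
                                                         
                                                         
                                                         
                                                         
                                                         
                                                         
                                                         


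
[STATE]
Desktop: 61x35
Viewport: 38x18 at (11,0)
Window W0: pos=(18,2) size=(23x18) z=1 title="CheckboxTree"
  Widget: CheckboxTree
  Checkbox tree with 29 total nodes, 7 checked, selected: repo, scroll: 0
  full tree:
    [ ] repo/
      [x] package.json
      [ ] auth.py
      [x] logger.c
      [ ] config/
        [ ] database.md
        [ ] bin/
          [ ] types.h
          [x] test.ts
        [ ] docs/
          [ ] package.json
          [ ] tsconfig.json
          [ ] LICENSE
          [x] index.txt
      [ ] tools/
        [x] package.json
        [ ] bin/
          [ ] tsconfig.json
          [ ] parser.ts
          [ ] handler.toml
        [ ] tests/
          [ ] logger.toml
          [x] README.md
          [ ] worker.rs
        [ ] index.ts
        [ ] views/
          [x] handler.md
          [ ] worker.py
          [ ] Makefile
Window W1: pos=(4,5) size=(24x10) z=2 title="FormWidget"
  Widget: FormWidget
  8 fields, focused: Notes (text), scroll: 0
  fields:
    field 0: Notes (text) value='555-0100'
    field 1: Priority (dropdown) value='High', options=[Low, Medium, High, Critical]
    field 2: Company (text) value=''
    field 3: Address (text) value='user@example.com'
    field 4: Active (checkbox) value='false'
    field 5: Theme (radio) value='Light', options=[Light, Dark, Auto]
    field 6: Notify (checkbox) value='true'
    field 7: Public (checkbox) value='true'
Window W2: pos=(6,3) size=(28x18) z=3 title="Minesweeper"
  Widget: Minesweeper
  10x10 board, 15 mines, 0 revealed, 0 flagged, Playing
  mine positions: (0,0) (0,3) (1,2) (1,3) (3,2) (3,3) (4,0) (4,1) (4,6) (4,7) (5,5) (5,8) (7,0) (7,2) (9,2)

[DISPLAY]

                                      
                                      
       ┏━━━━━━━━━━━━━━━━━━━━━┓        
━━━━━━━━━━━━━━━━━━━━━━┓      ┃        
esweeper              ┃──────┨        
──────────────────────┨      ┃        
■■■■■■                ┃json  ┃        
■■■■■■                ┃      ┃        
■■■■■■                ┃      ┃        
■■■■■■                ┃      ┃        
■■■■■■                ┃se.md ┃        
■■■■■■                ┃      ┃        
■■■■■■                ┃s.h   ┃        
■■■■■■                ┃.ts   ┃        
■■■■■■                ┃      ┃        
■■■■■■                ┃age.js┃        
                      ┃nfig.j┃        
                      ┃NSE   ┃        


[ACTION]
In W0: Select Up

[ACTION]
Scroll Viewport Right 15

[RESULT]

                                      
                                      
━━━━━━━━━━━━━━━━━┓                    
━━━━━━━━━━┓      ┃                    
          ┃──────┨                    
──────────┨      ┃                    
          ┃json  ┃                    
          ┃      ┃                    
          ┃      ┃                    
          ┃      ┃                    
          ┃se.md ┃                    
          ┃      ┃                    
          ┃s.h   ┃                    
          ┃.ts   ┃                    
          ┃      ┃                    
          ┃age.js┃                    
          ┃nfig.j┃                    
          ┃NSE   ┃                    


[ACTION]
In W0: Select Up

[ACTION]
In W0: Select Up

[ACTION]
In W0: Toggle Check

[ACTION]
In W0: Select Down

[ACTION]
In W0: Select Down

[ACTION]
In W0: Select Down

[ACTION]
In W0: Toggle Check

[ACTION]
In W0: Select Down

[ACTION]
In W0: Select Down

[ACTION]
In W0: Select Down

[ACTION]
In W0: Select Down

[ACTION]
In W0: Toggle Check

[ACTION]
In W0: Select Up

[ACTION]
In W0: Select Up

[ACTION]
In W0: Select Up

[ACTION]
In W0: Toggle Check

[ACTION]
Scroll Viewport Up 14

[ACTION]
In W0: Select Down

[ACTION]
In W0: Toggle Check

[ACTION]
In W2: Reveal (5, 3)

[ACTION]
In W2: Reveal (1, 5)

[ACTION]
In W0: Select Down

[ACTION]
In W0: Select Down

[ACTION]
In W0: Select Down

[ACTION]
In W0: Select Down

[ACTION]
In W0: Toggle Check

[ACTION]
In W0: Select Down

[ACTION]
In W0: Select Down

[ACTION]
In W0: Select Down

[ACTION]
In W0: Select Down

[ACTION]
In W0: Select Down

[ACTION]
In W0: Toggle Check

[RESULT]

                                      
                                      
━━━━━━━━━━━━━━━━━┓                    
━━━━━━━━━━┓      ┃                    
          ┃──────┨                    
──────────┨json  ┃                    
          ┃      ┃                    
          ┃      ┃                    
          ┃      ┃                    
          ┃se.md ┃                    
          ┃      ┃                    
          ┃s.h   ┃                    
          ┃.ts   ┃                    
          ┃      ┃                    
          ┃age.js┃                    
          ┃nfig.j┃                    
          ┃NSE   ┃                    
          ┃x.txt ┃                    


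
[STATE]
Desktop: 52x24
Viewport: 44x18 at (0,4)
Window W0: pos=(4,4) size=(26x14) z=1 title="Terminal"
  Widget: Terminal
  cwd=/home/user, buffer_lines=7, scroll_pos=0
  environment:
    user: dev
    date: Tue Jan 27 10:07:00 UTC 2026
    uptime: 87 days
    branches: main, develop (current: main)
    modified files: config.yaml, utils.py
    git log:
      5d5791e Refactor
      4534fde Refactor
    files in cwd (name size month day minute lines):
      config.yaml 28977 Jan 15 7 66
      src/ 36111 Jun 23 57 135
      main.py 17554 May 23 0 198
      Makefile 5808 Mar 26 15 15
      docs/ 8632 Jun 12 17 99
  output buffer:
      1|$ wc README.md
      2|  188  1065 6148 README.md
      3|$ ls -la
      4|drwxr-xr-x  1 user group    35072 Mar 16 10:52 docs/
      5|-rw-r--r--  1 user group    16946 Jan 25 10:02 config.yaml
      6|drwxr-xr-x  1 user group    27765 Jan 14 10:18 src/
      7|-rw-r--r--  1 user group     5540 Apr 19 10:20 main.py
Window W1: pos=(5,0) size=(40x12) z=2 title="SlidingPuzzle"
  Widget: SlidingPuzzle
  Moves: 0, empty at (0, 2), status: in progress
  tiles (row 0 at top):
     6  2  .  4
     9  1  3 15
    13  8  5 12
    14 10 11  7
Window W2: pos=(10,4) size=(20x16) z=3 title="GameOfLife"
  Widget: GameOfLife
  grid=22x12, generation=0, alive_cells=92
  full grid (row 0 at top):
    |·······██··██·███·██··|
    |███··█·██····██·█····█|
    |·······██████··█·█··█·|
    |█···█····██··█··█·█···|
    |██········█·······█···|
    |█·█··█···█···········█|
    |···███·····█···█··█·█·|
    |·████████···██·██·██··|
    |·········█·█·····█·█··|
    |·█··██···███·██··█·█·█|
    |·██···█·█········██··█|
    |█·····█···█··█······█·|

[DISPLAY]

    ┏┃│  6┏━━━━━━━━━━━━━━━━━━┓              
    ┃┃├───┃ GameOfLife       ┃              
    ┠┃│  9┠──────────────────┨              
    ┃┃├───┃Gen: 0            ┃              
    ┃┃│ 13┃·····██··██·███·██┃              
    ┃┃├───┃█··█·██····██·█···┃              
    ┃┃│ 14┃·····██████··█·█··┃              
    ┃┗━━━━┃··█····██··█··█·█·┃━━━━━━━━━━━━━━
    ┃drwxr┃········█·······█·┃              
    ┃-rw-r┃█··█···█··········┃              
    ┃$ █  ┃·███·····█···█··█·┃              
    ┃     ┃███████···██·██·██┃              
    ┃     ┃·······█·█·····█·█┃              
    ┗━━━━━┃··██···███·██··█·█┃              
          ┃█···█·█········██·┃              
          ┗━━━━━━━━━━━━━━━━━━┛              
                                            
                                            


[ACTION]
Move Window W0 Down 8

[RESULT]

     ┃│  6┏━━━━━━━━━━━━━━━━━━┓              
     ┃├───┃ GameOfLife       ┃              
     ┃│  9┠──────────────────┨              
     ┃├───┃Gen: 0            ┃              
     ┃│ 13┃·····██··██·███·██┃              
     ┃├───┃█··█·██····██·█···┃              
    ┏┃│ 14┃·····██████··█·█··┃              
    ┃┗━━━━┃··█····██··█··█·█·┃━━━━━━━━━━━━━━
    ┠─────┃········█·······█·┃              
    ┃$ wc ┃█··█···█··········┃              
    ┃  188┃·███·····█···█··█·┃              
    ┃$ ls ┃███████···██·██·██┃              
    ┃drwxr┃·······█·█·····█·█┃              
    ┃-rw-r┃··██···███·██··█·█┃              
    ┃drwxr┃█···█·█········██·┃              
    ┃-rw-r┗━━━━━━━━━━━━━━━━━━┛              
    ┃$ █                     ┃              
    ┃                        ┃              


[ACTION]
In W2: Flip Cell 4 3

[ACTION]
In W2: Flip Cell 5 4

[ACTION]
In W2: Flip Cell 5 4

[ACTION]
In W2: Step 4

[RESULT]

     ┃│  6┏━━━━━━━━━━━━━━━━━━┓              
     ┃├───┃ GameOfLife       ┃              
     ┃│  9┠──────────────────┨              
     ┃├───┃Gen: 4            ┃              
     ┃│ 13┃··········█·······┃              
     ┃├───┃··········█···█···┃              
    ┏┃│ 14┃██········█··███·█┃              
    ┃┗━━━━┃··········█·····██┃━━━━━━━━━━━━━━
    ┠─────┃··██····█··█·█····┃              
    ┃$ wc ┃·█·····█······█···┃              
    ┃  188┃·······██·····█·█·┃              
    ┃$ ls ┃·········██··█·█··┃              
    ┃drwxr┃·········██··█·███┃              
    ┃-rw-r┃·····█·██·█····█··┃              
    ┃drwxr┃····█·███··█·█···█┃              
    ┃-rw-r┗━━━━━━━━━━━━━━━━━━┛              
    ┃$ █                     ┃              
    ┃                        ┃              
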